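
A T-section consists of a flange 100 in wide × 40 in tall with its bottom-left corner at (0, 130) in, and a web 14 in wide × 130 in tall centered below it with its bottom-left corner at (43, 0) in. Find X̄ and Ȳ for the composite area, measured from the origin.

Part | A | x̄ᵢ | ȳᵢ | A·x̄ᵢ | A·ȳᵢ
web | 1820.00 | 50.00 | 65.00 | 91000.00 | 118300.00
flange | 4000.00 | 50.00 | 150.00 | 200000.00 | 600000.00
Σ | 5820.00 |  |  | 291000.00 | 718300.00
X̄ = 291000.00 / 5820.00 = 50.00 in
Ȳ = 718300.00 / 5820.00 = 123.42 in

X̄ = 50.00 in, Ȳ = 123.42 in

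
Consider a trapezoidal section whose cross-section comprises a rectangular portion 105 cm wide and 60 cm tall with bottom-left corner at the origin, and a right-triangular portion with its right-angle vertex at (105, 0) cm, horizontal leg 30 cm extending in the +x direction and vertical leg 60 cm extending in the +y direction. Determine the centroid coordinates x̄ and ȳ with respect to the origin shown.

Part | A | x̄ᵢ | ȳᵢ | A·x̄ᵢ | A·ȳᵢ
rectangular portion | 6300.00 | 52.50 | 30.00 | 330750.00 | 189000.00
triangular portion | 900.00 | 115.00 | 20.00 | 103500.00 | 18000.00
Σ | 7200.00 |  |  | 434250.00 | 207000.00
x̄ = 434250.00 / 7200.00 = 60.31 cm
ȳ = 207000.00 / 7200.00 = 28.75 cm

x̄ = 60.31 cm, ȳ = 28.75 cm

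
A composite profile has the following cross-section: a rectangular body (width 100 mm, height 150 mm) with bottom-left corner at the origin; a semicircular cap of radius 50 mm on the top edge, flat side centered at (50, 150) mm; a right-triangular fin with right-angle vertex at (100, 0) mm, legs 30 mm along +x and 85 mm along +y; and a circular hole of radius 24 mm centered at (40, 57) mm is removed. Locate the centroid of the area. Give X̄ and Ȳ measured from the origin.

Part | A | x̄ᵢ | ȳᵢ | A·x̄ᵢ | A·ȳᵢ
rectangular body | 15000.00 | 50.00 | 75.00 | 750000.00 | 1125000.00
semicircular top | 3926.99 | 50.00 | 171.22 | 196349.54 | 672381.96
triangular fin | 1275.00 | 110.00 | 28.33 | 140250.00 | 36125.00
hole | -1809.56 | 40.00 | 57.00 | -72382.29 | -103144.77
Σ | 18392.43 |  |  | 1014217.25 | 1730362.19
X̄ = 1014217.25 / 18392.43 = 55.14 mm
Ȳ = 1730362.19 / 18392.43 = 94.08 mm

X̄ = 55.14 mm, Ȳ = 94.08 mm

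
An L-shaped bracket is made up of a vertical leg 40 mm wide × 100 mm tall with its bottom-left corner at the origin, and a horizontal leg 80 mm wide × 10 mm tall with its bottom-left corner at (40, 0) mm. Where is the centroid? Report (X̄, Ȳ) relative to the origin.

vertical leg: A = 40 × 100 = 4000.00, centroid at (20.00, 50.00).
horizontal leg: A = 80 × 10 = 800.00, centroid at (80.00, 5.00).
ΣA = 4800.00 mm²
ΣAX̄ = (4000.00)(20.00) + (800.00)(80.00) = 144000.00 mm³
ΣAȲ = (4000.00)(50.00) + (800.00)(5.00) = 204000.00 mm³
X̄ = 144000.00 / 4800.00 = 30.00 mm
Ȳ = 204000.00 / 4800.00 = 42.50 mm

X̄ = 30.00 mm, Ȳ = 42.50 mm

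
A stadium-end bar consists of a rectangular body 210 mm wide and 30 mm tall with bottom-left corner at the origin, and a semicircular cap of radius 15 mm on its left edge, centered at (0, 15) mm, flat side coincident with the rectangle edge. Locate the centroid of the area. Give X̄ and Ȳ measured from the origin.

rectangular body: A = 210 × 30 = 6300.00, centroid at (105.00, 15.00).
semicircular end: A = ½π·15² = 353.43, centroid at (-6.37, 15.00).
ΣA = 6653.43 mm²
ΣAX̄ = (6300.00)(105.00) + (353.43)(-6.37) = 659250.00 mm³
ΣAȲ = (6300.00)(15.00) + (353.43)(15.00) = 99801.44 mm³
X̄ = 659250.00 / 6653.43 = 99.08 mm
Ȳ = 99801.44 / 6653.43 = 15.00 mm

X̄ = 99.08 mm, Ȳ = 15.00 mm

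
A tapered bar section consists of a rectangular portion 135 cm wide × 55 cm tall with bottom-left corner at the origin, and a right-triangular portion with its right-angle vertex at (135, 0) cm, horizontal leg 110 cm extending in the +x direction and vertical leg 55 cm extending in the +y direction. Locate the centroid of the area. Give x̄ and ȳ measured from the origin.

x̄ = 97.65 cm, ȳ = 24.85 cm

rectangular portion: A = 135 × 55 = 7425.00, centroid at (67.50, 27.50).
triangular portion: A = ½·110·55 = 3025.00, centroid at (171.67, 18.33).
ΣA = 10450.00 cm², ΣAx̄ = 1020479.17 cm³, ΣAȳ = 259645.83 cm³.
x̄ = 1020479.17/10450.00 = 97.65 cm; ȳ = 259645.83/10450.00 = 24.85 cm.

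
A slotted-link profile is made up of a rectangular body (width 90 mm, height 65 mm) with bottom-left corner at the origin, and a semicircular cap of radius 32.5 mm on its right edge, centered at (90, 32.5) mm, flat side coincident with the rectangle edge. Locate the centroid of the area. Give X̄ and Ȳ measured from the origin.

rectangular body: A = 90 × 65 = 5850.00, centroid at (45.00, 32.50).
semicircular end: A = ½π·32.5² = 1659.15, centroid at (103.79, 32.50).
ΣA = 7509.15 mm², ΣAX̄ = 435459.24 mm³, ΣAȲ = 244047.49 mm³.
X̄ = 435459.24/7509.15 = 57.99 mm; Ȳ = 244047.49/7509.15 = 32.50 mm.

X̄ = 57.99 mm, Ȳ = 32.50 mm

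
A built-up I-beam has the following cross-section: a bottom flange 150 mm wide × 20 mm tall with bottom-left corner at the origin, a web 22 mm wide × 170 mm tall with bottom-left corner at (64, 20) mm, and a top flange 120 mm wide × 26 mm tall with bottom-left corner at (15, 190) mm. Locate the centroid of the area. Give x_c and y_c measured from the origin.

x_c = 75.00 mm, y_c = 107.11 mm

bottom flange: A = 150 × 20 = 3000.00, centroid at (75.00, 10.00).
web: A = 22 × 170 = 3740.00, centroid at (75.00, 105.00).
top flange: A = 120 × 26 = 3120.00, centroid at (75.00, 203.00).
ΣA = 9860.00 mm²
ΣAx_c = (3000.00)(75.00) + (3740.00)(75.00) + (3120.00)(75.00) = 739500.00 mm³
ΣAy_c = (3000.00)(10.00) + (3740.00)(105.00) + (3120.00)(203.00) = 1056060.00 mm³
x_c = 739500.00 / 9860.00 = 75.00 mm
y_c = 1056060.00 / 9860.00 = 107.11 mm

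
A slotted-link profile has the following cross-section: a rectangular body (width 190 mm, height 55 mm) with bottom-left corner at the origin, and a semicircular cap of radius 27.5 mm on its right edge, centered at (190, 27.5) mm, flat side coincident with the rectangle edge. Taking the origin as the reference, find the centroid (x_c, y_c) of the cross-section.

rectangular body: A = 190 × 55 = 10450.00, centroid at (95.00, 27.50).
semicircular end: A = ½π·27.5² = 1187.91, centroid at (201.67, 27.50).
ΣA = 11637.91 mm², ΣAx_c = 1232318.38 mm³, ΣAy_c = 320042.65 mm³.
x_c = 1232318.38/11637.91 = 105.89 mm; y_c = 320042.65/11637.91 = 27.50 mm.

x_c = 105.89 mm, y_c = 27.50 mm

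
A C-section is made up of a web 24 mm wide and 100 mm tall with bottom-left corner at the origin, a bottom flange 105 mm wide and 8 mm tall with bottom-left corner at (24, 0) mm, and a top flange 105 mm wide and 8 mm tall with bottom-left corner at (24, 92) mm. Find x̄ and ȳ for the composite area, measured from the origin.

x̄ = 38.56 mm, ȳ = 50.00 mm

Part | A | x̄ᵢ | ȳᵢ | A·x̄ᵢ | A·ȳᵢ
web | 2400.00 | 12.00 | 50.00 | 28800.00 | 120000.00
bottom flange | 840.00 | 76.50 | 4.00 | 64260.00 | 3360.00
top flange | 840.00 | 76.50 | 96.00 | 64260.00 | 80640.00
Σ | 4080.00 |  |  | 157320.00 | 204000.00
x̄ = 157320.00 / 4080.00 = 38.56 mm
ȳ = 204000.00 / 4080.00 = 50.00 mm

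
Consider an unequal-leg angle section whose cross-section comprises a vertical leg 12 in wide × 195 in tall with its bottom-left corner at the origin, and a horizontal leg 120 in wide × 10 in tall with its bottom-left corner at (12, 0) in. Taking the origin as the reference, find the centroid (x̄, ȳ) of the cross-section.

x̄ = 28.37 in, ȳ = 66.14 in

Part | A | x̄ᵢ | ȳᵢ | A·x̄ᵢ | A·ȳᵢ
vertical leg | 2340.00 | 6.00 | 97.50 | 14040.00 | 228150.00
horizontal leg | 1200.00 | 72.00 | 5.00 | 86400.00 | 6000.00
Σ | 3540.00 |  |  | 100440.00 | 234150.00
x̄ = 100440.00 / 3540.00 = 28.37 in
ȳ = 234150.00 / 3540.00 = 66.14 in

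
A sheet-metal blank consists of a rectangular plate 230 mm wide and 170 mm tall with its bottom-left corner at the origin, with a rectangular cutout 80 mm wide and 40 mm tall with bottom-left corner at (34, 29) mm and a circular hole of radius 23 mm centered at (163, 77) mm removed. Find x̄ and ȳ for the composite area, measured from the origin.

x̄ = 116.50 mm, ȳ = 88.75 mm

plate: A = 230 × 170 = 39100.00, centroid at (115.00, 85.00).
hole 1: A = −(80 × 40) = -3200.00, centroid at (74.00, 49.00).
hole 2: A = −π·23² = -1661.90, centroid at (163.00, 77.00).
ΣA = 34238.10 mm², ΣAx̄ = 3988809.89 mm³, ΣAȳ = 3038733.51 mm³.
x̄ = 3988809.89/34238.10 = 116.50 mm; ȳ = 3038733.51/34238.10 = 88.75 mm.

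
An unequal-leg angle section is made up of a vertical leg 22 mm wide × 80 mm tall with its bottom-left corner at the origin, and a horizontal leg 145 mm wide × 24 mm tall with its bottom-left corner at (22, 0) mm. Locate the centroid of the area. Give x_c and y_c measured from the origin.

x_c = 66.45 mm, y_c = 21.40 mm

vertical leg: A = 22 × 80 = 1760.00, centroid at (11.00, 40.00).
horizontal leg: A = 145 × 24 = 3480.00, centroid at (94.50, 12.00).
ΣA = 5240.00 mm², ΣAx_c = 348220.00 mm³, ΣAy_c = 112160.00 mm³.
x_c = 348220.00/5240.00 = 66.45 mm; y_c = 112160.00/5240.00 = 21.40 mm.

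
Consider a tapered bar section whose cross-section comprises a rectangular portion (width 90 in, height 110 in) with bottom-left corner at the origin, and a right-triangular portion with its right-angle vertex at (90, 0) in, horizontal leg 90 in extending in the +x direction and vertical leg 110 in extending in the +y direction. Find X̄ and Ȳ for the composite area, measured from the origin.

rectangular portion: A = 90 × 110 = 9900.00, centroid at (45.00, 55.00).
triangular portion: A = ½·90·110 = 4950.00, centroid at (120.00, 36.67).
ΣA = 14850.00 in², ΣAX̄ = 1039500.00 in³, ΣAȲ = 726000.00 in³.
X̄ = 1039500.00/14850.00 = 70.00 in; Ȳ = 726000.00/14850.00 = 48.89 in.

X̄ = 70.00 in, Ȳ = 48.89 in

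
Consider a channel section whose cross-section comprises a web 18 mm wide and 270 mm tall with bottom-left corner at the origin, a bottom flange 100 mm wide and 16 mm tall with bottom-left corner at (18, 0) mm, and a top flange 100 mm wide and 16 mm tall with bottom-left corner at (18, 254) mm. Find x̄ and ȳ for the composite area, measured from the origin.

web: A = 18 × 270 = 4860.00, centroid at (9.00, 135.00).
bottom flange: A = 100 × 16 = 1600.00, centroid at (68.00, 8.00).
top flange: A = 100 × 16 = 1600.00, centroid at (68.00, 262.00).
ΣA = 8060.00 mm², ΣAx̄ = 261340.00 mm³, ΣAȳ = 1088100.00 mm³.
x̄ = 261340.00/8060.00 = 32.42 mm; ȳ = 1088100.00/8060.00 = 135.00 mm.

x̄ = 32.42 mm, ȳ = 135.00 mm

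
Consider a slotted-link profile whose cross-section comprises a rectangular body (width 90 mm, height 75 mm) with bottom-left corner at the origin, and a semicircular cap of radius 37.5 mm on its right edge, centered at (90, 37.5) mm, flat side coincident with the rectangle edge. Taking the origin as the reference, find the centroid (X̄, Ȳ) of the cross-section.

X̄ = 60.02 mm, Ȳ = 37.50 mm

rectangular body: A = 90 × 75 = 6750.00, centroid at (45.00, 37.50).
semicircular end: A = ½π·37.5² = 2208.93, centroid at (105.92, 37.50).
ΣA = 8958.93 mm², ΣAX̄ = 537710.16 mm³, ΣAȲ = 335959.96 mm³.
X̄ = 537710.16/8958.93 = 60.02 mm; Ȳ = 335959.96/8958.93 = 37.50 mm.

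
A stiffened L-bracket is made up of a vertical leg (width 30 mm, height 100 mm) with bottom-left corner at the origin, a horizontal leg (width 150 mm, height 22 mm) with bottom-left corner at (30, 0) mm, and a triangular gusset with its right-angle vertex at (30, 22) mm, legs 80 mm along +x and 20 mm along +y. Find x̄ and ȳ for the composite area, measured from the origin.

vertical leg: A = 30 × 100 = 3000.00, centroid at (15.00, 50.00).
horizontal leg: A = 150 × 22 = 3300.00, centroid at (105.00, 11.00).
gusset: A = ½·80·20 = 800.00, centroid at (56.67, 28.67).
ΣA = 7100.00 mm²
ΣAx̄ = (3000.00)(15.00) + (3300.00)(105.00) + (800.00)(56.67) = 436833.33 mm³
ΣAȳ = (3000.00)(50.00) + (3300.00)(11.00) + (800.00)(28.67) = 209233.33 mm³
x̄ = 436833.33 / 7100.00 = 61.53 mm
ȳ = 209233.33 / 7100.00 = 29.47 mm

x̄ = 61.53 mm, ȳ = 29.47 mm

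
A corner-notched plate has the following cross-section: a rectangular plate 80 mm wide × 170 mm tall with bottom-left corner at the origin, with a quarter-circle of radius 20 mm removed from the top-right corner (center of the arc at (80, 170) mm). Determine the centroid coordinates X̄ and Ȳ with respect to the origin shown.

X̄ = 39.25 mm, Ȳ = 83.19 mm

plate: A = 80 × 170 = 13600.00, centroid at (40.00, 85.00).
removed quarter-circle: A = −¼π·20² = -314.16, centroid at (71.51, 161.51).
ΣA = 13285.84 mm², ΣAX̄ = 521533.93 mm³, ΣAȲ = 1105259.59 mm³.
X̄ = 521533.93/13285.84 = 39.25 mm; Ȳ = 1105259.59/13285.84 = 83.19 mm.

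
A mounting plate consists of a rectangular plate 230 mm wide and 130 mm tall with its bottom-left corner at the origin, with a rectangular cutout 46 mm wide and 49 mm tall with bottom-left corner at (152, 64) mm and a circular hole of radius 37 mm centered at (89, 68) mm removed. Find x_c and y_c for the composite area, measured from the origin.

x_c = 114.00 mm, y_c = 62.18 mm

Part | A | x̄ᵢ | ȳᵢ | A·x̄ᵢ | A·ȳᵢ
plate | 29900.00 | 115.00 | 65.00 | 3438500.00 | 1943500.00
hole 1 | -2254.00 | 175.00 | 88.50 | -394450.00 | -199479.00
hole 2 | -4300.84 | 89.00 | 68.00 | -382774.79 | -292457.14
Σ | 23345.16 |  |  | 2661275.21 | 1451563.86
x_c = 2661275.21 / 23345.16 = 114.00 mm
y_c = 1451563.86 / 23345.16 = 62.18 mm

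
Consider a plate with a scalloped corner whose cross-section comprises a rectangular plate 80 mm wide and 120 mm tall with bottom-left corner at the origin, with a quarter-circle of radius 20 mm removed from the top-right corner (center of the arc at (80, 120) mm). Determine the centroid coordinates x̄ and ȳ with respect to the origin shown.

x̄ = 38.93 mm, ȳ = 58.26 mm

plate: A = 80 × 120 = 9600.00, centroid at (40.00, 60.00).
removed quarter-circle: A = −¼π·20² = -314.16, centroid at (71.51, 111.51).
ΣA = 9285.84 mm²
ΣAx̄ = (9600.00)(40.00) + (-314.16)(71.51) = 361533.93 mm³
ΣAȳ = (9600.00)(60.00) + (-314.16)(111.51) = 540967.55 mm³
x̄ = 361533.93 / 9285.84 = 38.93 mm
ȳ = 540967.55 / 9285.84 = 58.26 mm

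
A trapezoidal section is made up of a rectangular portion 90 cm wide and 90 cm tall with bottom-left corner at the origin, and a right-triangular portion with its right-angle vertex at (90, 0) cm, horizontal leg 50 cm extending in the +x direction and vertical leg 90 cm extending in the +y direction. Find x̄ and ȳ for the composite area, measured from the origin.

x̄ = 58.41 cm, ȳ = 41.74 cm

rectangular portion: A = 90 × 90 = 8100.00, centroid at (45.00, 45.00).
triangular portion: A = ½·50·90 = 2250.00, centroid at (106.67, 30.00).
ΣA = 10350.00 cm², ΣAx̄ = 604500.00 cm³, ΣAȳ = 432000.00 cm³.
x̄ = 604500.00/10350.00 = 58.41 cm; ȳ = 432000.00/10350.00 = 41.74 cm.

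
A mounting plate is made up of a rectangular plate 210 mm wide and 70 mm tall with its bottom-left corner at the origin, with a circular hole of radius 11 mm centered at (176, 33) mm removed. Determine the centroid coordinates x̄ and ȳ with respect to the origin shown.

x̄ = 103.12 mm, ȳ = 35.05 mm

plate: A = 210 × 70 = 14700.00, centroid at (105.00, 35.00).
hole: A = −π·11² = -380.13, centroid at (176.00, 33.00).
ΣA = 14319.87 mm²
ΣAx̄ = (14700.00)(105.00) + (-380.13)(176.00) = 1476596.64 mm³
ΣAȳ = (14700.00)(35.00) + (-380.13)(33.00) = 501955.62 mm³
x̄ = 1476596.64 / 14319.87 = 103.12 mm
ȳ = 501955.62 / 14319.87 = 35.05 mm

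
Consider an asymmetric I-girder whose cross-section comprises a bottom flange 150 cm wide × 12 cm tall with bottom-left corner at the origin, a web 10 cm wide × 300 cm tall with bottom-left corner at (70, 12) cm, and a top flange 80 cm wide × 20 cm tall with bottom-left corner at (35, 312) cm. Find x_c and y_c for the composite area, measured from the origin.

x_c = 75.00 cm, y_c = 158.12 cm

Part | A | x̄ᵢ | ȳᵢ | A·x̄ᵢ | A·ȳᵢ
bottom flange | 1800.00 | 75.00 | 6.00 | 135000.00 | 10800.00
web | 3000.00 | 75.00 | 162.00 | 225000.00 | 486000.00
top flange | 1600.00 | 75.00 | 322.00 | 120000.00 | 515200.00
Σ | 6400.00 |  |  | 480000.00 | 1012000.00
x_c = 480000.00 / 6400.00 = 75.00 cm
y_c = 1012000.00 / 6400.00 = 158.12 cm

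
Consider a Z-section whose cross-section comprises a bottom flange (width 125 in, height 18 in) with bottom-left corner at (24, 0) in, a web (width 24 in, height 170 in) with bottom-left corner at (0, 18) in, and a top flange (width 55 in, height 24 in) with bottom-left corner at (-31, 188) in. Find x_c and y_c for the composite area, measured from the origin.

Part | A | x̄ᵢ | ȳᵢ | A·x̄ᵢ | A·ȳᵢ
bottom flange | 2250.00 | 86.50 | 9.00 | 194625.00 | 20250.00
web | 4080.00 | 12.00 | 103.00 | 48960.00 | 420240.00
top flange | 1320.00 | -3.50 | 200.00 | -4620.00 | 264000.00
Σ | 7650.00 |  |  | 238965.00 | 704490.00
x_c = 238965.00 / 7650.00 = 31.24 in
y_c = 704490.00 / 7650.00 = 92.09 in

x_c = 31.24 in, y_c = 92.09 in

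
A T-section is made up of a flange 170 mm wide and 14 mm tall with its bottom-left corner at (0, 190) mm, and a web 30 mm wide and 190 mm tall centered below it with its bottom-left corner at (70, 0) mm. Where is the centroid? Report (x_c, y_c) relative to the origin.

x_c = 85.00 mm, y_c = 125.04 mm

Part | A | x̄ᵢ | ȳᵢ | A·x̄ᵢ | A·ȳᵢ
web | 5700.00 | 85.00 | 95.00 | 484500.00 | 541500.00
flange | 2380.00 | 85.00 | 197.00 | 202300.00 | 468860.00
Σ | 8080.00 |  |  | 686800.00 | 1010360.00
x_c = 686800.00 / 8080.00 = 85.00 mm
y_c = 1010360.00 / 8080.00 = 125.04 mm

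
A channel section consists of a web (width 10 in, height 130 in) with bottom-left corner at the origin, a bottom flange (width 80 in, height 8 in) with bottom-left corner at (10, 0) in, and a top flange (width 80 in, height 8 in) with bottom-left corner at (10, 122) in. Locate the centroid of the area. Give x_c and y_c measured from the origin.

web: A = 10 × 130 = 1300.00, centroid at (5.00, 65.00).
bottom flange: A = 80 × 8 = 640.00, centroid at (50.00, 4.00).
top flange: A = 80 × 8 = 640.00, centroid at (50.00, 126.00).
ΣA = 2580.00 in², ΣAx_c = 70500.00 in³, ΣAy_c = 167700.00 in³.
x_c = 70500.00/2580.00 = 27.33 in; y_c = 167700.00/2580.00 = 65.00 in.

x_c = 27.33 in, y_c = 65.00 in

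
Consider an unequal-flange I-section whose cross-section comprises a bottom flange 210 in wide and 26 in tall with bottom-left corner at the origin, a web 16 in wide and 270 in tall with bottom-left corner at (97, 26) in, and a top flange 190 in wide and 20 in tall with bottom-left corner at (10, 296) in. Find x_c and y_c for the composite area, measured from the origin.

bottom flange: A = 210 × 26 = 5460.00, centroid at (105.00, 13.00).
web: A = 16 × 270 = 4320.00, centroid at (105.00, 161.00).
top flange: A = 190 × 20 = 3800.00, centroid at (105.00, 306.00).
ΣA = 13580.00 in², ΣAx_c = 1425900.00 in³, ΣAy_c = 1929300.00 in³.
x_c = 1425900.00/13580.00 = 105.00 in; y_c = 1929300.00/13580.00 = 142.07 in.

x_c = 105.00 in, y_c = 142.07 in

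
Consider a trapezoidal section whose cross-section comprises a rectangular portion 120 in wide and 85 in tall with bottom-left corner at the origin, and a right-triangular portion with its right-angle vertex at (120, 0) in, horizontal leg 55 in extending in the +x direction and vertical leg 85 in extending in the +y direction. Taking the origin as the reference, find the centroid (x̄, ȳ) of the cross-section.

x̄ = 74.60 in, ȳ = 39.86 in

rectangular portion: A = 120 × 85 = 10200.00, centroid at (60.00, 42.50).
triangular portion: A = ½·55·85 = 2337.50, centroid at (138.33, 28.33).
ΣA = 12537.50 in², ΣAx̄ = 935354.17 in³, ΣAȳ = 499729.17 in³.
x̄ = 935354.17/12537.50 = 74.60 in; ȳ = 499729.17/12537.50 = 39.86 in.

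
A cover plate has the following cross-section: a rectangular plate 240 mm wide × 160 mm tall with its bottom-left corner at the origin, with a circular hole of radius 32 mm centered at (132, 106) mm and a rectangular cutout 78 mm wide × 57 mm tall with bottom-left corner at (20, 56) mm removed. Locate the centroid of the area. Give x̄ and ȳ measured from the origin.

x̄ = 127.57 mm, ȳ = 76.63 mm

Part | A | x̄ᵢ | ȳᵢ | A·x̄ᵢ | A·ȳᵢ
plate | 38400.00 | 120.00 | 80.00 | 4608000.00 | 3072000.00
hole 1 | -3216.99 | 132.00 | 106.00 | -424642.80 | -341001.03
hole 2 | -4446.00 | 59.00 | 84.50 | -262314.00 | -375687.00
Σ | 30737.01 |  |  | 3921043.20 | 2355311.97
x̄ = 3921043.20 / 30737.01 = 127.57 mm
ȳ = 2355311.97 / 30737.01 = 76.63 mm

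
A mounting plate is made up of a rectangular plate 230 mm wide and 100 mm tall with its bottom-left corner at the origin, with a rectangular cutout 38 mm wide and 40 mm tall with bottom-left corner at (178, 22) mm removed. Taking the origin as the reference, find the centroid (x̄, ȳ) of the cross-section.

x̄ = 109.20 mm, ȳ = 50.57 mm

Part | A | x̄ᵢ | ȳᵢ | A·x̄ᵢ | A·ȳᵢ
plate | 23000.00 | 115.00 | 50.00 | 2645000.00 | 1150000.00
hole | -1520.00 | 197.00 | 42.00 | -299440.00 | -63840.00
Σ | 21480.00 |  |  | 2345560.00 | 1086160.00
x̄ = 2345560.00 / 21480.00 = 109.20 mm
ȳ = 1086160.00 / 21480.00 = 50.57 mm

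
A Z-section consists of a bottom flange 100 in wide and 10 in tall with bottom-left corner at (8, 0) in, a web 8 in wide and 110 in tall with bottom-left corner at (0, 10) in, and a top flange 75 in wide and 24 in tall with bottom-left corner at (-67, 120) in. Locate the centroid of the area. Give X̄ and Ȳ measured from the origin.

bottom flange: A = 100 × 10 = 1000.00, centroid at (58.00, 5.00).
web: A = 8 × 110 = 880.00, centroid at (4.00, 65.00).
top flange: A = 75 × 24 = 1800.00, centroid at (-29.50, 132.00).
ΣA = 3680.00 in²
ΣAX̄ = (1000.00)(58.00) + (880.00)(4.00) + (1800.00)(-29.50) = 8420.00 in³
ΣAȲ = (1000.00)(5.00) + (880.00)(65.00) + (1800.00)(132.00) = 299800.00 in³
X̄ = 8420.00 / 3680.00 = 2.29 in
Ȳ = 299800.00 / 3680.00 = 81.47 in

X̄ = 2.29 in, Ȳ = 81.47 in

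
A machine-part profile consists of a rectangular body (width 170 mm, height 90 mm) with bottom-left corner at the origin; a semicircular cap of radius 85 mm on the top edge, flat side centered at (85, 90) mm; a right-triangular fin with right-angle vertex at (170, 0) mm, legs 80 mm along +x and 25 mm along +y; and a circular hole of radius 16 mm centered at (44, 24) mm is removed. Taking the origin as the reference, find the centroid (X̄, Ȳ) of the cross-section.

rectangular body: A = 170 × 90 = 15300.00, centroid at (85.00, 45.00).
semicircular top: A = ½π·85² = 11349.00, centroid at (85.00, 126.08).
triangular fin: A = ½·80·25 = 1000.00, centroid at (196.67, 8.33).
hole: A = −π·16² = -804.25, centroid at (44.00, 24.00).
ΣA = 26844.76 mm², ΣAX̄ = 2426445.06 mm³, ΣAȲ = 2108358.37 mm³.
X̄ = 2426445.06/26844.76 = 90.39 mm; Ȳ = 2108358.37/26844.76 = 78.54 mm.

X̄ = 90.39 mm, Ȳ = 78.54 mm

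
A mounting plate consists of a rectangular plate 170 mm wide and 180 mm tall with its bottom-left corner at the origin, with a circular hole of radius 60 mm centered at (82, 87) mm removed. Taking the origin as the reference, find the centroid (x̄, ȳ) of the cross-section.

Part | A | x̄ᵢ | ȳᵢ | A·x̄ᵢ | A·ȳᵢ
plate | 30600.00 | 85.00 | 90.00 | 2601000.00 | 2754000.00
hole | -11309.73 | 82.00 | 87.00 | -927398.15 | -983946.82
Σ | 19290.27 |  |  | 1673601.85 | 1770053.18
x̄ = 1673601.85 / 19290.27 = 86.76 mm
ȳ = 1770053.18 / 19290.27 = 91.76 mm

x̄ = 86.76 mm, ȳ = 91.76 mm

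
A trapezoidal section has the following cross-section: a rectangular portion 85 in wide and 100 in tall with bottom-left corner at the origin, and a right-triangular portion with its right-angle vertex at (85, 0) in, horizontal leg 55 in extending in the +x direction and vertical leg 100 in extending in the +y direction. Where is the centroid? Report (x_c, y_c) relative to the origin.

Part | A | x̄ᵢ | ȳᵢ | A·x̄ᵢ | A·ȳᵢ
rectangular portion | 8500.00 | 42.50 | 50.00 | 361250.00 | 425000.00
triangular portion | 2750.00 | 103.33 | 33.33 | 284166.67 | 91666.67
Σ | 11250.00 |  |  | 645416.67 | 516666.67
x_c = 645416.67 / 11250.00 = 57.37 in
y_c = 516666.67 / 11250.00 = 45.93 in

x_c = 57.37 in, y_c = 45.93 in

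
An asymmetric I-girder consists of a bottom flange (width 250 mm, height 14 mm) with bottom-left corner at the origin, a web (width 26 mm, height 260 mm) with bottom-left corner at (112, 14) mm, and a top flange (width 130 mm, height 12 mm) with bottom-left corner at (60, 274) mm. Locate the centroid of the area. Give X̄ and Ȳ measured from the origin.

bottom flange: A = 250 × 14 = 3500.00, centroid at (125.00, 7.00).
web: A = 26 × 260 = 6760.00, centroid at (125.00, 144.00).
top flange: A = 130 × 12 = 1560.00, centroid at (125.00, 280.00).
ΣA = 11820.00 mm², ΣAX̄ = 1477500.00 mm³, ΣAȲ = 1434740.00 mm³.
X̄ = 1477500.00/11820.00 = 125.00 mm; Ȳ = 1434740.00/11820.00 = 121.38 mm.

X̄ = 125.00 mm, Ȳ = 121.38 mm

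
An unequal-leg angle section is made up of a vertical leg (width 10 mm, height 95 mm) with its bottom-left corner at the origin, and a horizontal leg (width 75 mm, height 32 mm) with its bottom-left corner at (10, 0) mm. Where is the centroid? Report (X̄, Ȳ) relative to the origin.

X̄ = 35.45 mm, Ȳ = 24.93 mm

vertical leg: A = 10 × 95 = 950.00, centroid at (5.00, 47.50).
horizontal leg: A = 75 × 32 = 2400.00, centroid at (47.50, 16.00).
ΣA = 3350.00 mm²
ΣAX̄ = (950.00)(5.00) + (2400.00)(47.50) = 118750.00 mm³
ΣAȲ = (950.00)(47.50) + (2400.00)(16.00) = 83525.00 mm³
X̄ = 118750.00 / 3350.00 = 35.45 mm
Ȳ = 83525.00 / 3350.00 = 24.93 mm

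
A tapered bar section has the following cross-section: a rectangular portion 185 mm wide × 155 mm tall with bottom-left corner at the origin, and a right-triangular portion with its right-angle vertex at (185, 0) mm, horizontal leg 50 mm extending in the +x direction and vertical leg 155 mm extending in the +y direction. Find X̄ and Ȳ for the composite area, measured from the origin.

X̄ = 105.50 mm, Ȳ = 74.42 mm

rectangular portion: A = 185 × 155 = 28675.00, centroid at (92.50, 77.50).
triangular portion: A = ½·50·155 = 3875.00, centroid at (201.67, 51.67).
ΣA = 32550.00 mm², ΣAX̄ = 3433895.83 mm³, ΣAȲ = 2422520.83 mm³.
X̄ = 3433895.83/32550.00 = 105.50 mm; Ȳ = 2422520.83/32550.00 = 74.42 mm.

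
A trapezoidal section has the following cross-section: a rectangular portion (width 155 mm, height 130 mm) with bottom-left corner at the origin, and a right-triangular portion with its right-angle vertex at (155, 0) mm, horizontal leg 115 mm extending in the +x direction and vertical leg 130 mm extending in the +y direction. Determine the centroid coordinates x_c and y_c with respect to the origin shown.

x_c = 108.84 mm, y_c = 59.14 mm

rectangular portion: A = 155 × 130 = 20150.00, centroid at (77.50, 65.00).
triangular portion: A = ½·115·130 = 7475.00, centroid at (193.33, 43.33).
ΣA = 27625.00 mm², ΣAx_c = 3006791.67 mm³, ΣAy_c = 1633666.67 mm³.
x_c = 3006791.67/27625.00 = 108.84 mm; y_c = 1633666.67/27625.00 = 59.14 mm.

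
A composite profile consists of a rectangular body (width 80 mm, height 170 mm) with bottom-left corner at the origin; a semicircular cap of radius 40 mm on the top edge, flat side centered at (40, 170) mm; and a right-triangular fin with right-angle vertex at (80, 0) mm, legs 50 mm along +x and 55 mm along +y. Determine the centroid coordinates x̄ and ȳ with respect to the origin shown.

rectangular body: A = 80 × 170 = 13600.00, centroid at (40.00, 85.00).
semicircular top: A = ½π·40² = 2513.27, centroid at (40.00, 186.98).
triangular fin: A = ½·50·55 = 1375.00, centroid at (96.67, 18.33).
ΣA = 17488.27 mm², ΣAx̄ = 777447.63 mm³, ΣAȳ = 1651131.60 mm³.
x̄ = 777447.63/17488.27 = 44.46 mm; ȳ = 1651131.60/17488.27 = 94.41 mm.

x̄ = 44.46 mm, ȳ = 94.41 mm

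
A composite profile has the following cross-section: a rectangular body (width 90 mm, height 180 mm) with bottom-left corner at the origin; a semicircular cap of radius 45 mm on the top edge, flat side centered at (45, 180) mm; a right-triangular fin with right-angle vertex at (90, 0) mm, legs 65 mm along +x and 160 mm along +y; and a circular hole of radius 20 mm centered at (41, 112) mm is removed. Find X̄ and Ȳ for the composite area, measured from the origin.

rectangular body: A = 90 × 180 = 16200.00, centroid at (45.00, 90.00).
semicircular top: A = ½π·45² = 3180.86, centroid at (45.00, 199.10).
triangular fin: A = ½·65·160 = 5200.00, centroid at (111.67, 53.33).
hole: A = −π·20² = -1256.64, centroid at (41.00, 112.00).
ΣA = 23324.23 mm²
ΣAX̄ = (16200.00)(45.00) + (3180.86)(45.00) + (5200.00)(111.67) + (-1256.64)(41.00) = 1401283.36 mm³
ΣAȲ = (16200.00)(90.00) + (3180.86)(199.10) + (5200.00)(53.33) + (-1256.64)(112.00) = 2227895.24 mm³
X̄ = 1401283.36 / 23324.23 = 60.08 mm
Ȳ = 2227895.24 / 23324.23 = 95.52 mm

X̄ = 60.08 mm, Ȳ = 95.52 mm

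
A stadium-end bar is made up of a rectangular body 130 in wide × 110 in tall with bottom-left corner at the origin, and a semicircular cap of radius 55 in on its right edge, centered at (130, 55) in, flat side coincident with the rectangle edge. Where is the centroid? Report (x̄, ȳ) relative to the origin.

rectangular body: A = 130 × 110 = 14300.00, centroid at (65.00, 55.00).
semicircular end: A = ½π·55² = 4751.66, centroid at (153.34, 55.00).
ΣA = 19051.66 in², ΣAx̄ = 1658132.32 in³, ΣAȳ = 1047841.24 in³.
x̄ = 1658132.32/19051.66 = 87.03 in; ȳ = 1047841.24/19051.66 = 55.00 in.

x̄ = 87.03 in, ȳ = 55.00 in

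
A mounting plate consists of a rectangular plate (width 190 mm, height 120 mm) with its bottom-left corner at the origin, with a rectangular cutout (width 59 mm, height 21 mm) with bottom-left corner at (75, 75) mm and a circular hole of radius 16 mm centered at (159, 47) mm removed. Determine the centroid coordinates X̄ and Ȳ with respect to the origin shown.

Part | A | x̄ᵢ | ȳᵢ | A·x̄ᵢ | A·ȳᵢ
plate | 22800.00 | 95.00 | 60.00 | 2166000.00 | 1368000.00
hole 1 | -1239.00 | 104.50 | 85.50 | -129475.50 | -105934.50
hole 2 | -804.25 | 159.00 | 47.00 | -127875.39 | -37799.64
Σ | 20756.75 |  |  | 1908649.11 | 1224265.86
X̄ = 1908649.11 / 20756.75 = 91.95 mm
Ȳ = 1224265.86 / 20756.75 = 58.98 mm

X̄ = 91.95 mm, Ȳ = 58.98 mm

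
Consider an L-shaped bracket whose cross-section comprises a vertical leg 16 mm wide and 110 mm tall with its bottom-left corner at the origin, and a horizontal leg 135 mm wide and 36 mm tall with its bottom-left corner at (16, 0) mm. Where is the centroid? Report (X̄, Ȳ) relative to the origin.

Part | A | x̄ᵢ | ȳᵢ | A·x̄ᵢ | A·ȳᵢ
vertical leg | 1760.00 | 8.00 | 55.00 | 14080.00 | 96800.00
horizontal leg | 4860.00 | 83.50 | 18.00 | 405810.00 | 87480.00
Σ | 6620.00 |  |  | 419890.00 | 184280.00
X̄ = 419890.00 / 6620.00 = 63.43 mm
Ȳ = 184280.00 / 6620.00 = 27.84 mm

X̄ = 63.43 mm, Ȳ = 27.84 mm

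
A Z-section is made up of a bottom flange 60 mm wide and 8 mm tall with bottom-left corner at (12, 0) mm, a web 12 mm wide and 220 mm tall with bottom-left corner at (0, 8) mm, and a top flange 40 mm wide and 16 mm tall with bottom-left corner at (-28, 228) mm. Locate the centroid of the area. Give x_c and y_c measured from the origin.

x_c = 8.21 mm, y_c = 123.53 mm

bottom flange: A = 60 × 8 = 480.00, centroid at (42.00, 4.00).
web: A = 12 × 220 = 2640.00, centroid at (6.00, 118.00).
top flange: A = 40 × 16 = 640.00, centroid at (-8.00, 236.00).
ΣA = 3760.00 mm², ΣAx_c = 30880.00 mm³, ΣAy_c = 464480.00 mm³.
x_c = 30880.00/3760.00 = 8.21 mm; y_c = 464480.00/3760.00 = 123.53 mm.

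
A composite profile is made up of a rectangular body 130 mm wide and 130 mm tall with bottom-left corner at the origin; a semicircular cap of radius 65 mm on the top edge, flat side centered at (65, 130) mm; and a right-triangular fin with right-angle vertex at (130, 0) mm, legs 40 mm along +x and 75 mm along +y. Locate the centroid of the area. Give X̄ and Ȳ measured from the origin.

rectangular body: A = 130 × 130 = 16900.00, centroid at (65.00, 65.00).
semicircular top: A = ½π·65² = 6636.61, centroid at (65.00, 157.59).
triangular fin: A = ½·40·75 = 1500.00, centroid at (143.33, 25.00).
ΣA = 25036.61 mm², ΣAX̄ = 1744879.94 mm³, ΣAȲ = 2181843.22 mm³.
X̄ = 1744879.94/25036.61 = 69.69 mm; Ȳ = 2181843.22/25036.61 = 87.15 mm.

X̄ = 69.69 mm, Ȳ = 87.15 mm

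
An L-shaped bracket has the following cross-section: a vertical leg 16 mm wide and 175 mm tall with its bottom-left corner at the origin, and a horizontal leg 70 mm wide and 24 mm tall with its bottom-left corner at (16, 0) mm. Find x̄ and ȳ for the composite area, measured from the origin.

x̄ = 24.12 mm, ȳ = 59.19 mm

vertical leg: A = 16 × 175 = 2800.00, centroid at (8.00, 87.50).
horizontal leg: A = 70 × 24 = 1680.00, centroid at (51.00, 12.00).
ΣA = 4480.00 mm², ΣAx̄ = 108080.00 mm³, ΣAȳ = 265160.00 mm³.
x̄ = 108080.00/4480.00 = 24.12 mm; ȳ = 265160.00/4480.00 = 59.19 mm.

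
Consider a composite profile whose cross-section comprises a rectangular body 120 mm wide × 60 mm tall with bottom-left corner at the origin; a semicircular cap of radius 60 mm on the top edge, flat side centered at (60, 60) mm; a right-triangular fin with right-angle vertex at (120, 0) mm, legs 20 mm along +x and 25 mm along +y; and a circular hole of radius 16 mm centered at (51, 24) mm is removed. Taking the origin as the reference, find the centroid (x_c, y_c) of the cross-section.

x_c = 61.94 mm, y_c = 55.45 mm

rectangular body: A = 120 × 60 = 7200.00, centroid at (60.00, 30.00).
semicircular top: A = ½π·60² = 5654.87, centroid at (60.00, 85.46).
triangular fin: A = ½·20·25 = 250.00, centroid at (126.67, 8.33).
hole: A = −π·16² = -804.25, centroid at (51.00, 24.00).
ΣA = 12300.62 mm², ΣAx_c = 761942.04 mm³, ΣAy_c = 682073.39 mm³.
x_c = 761942.04/12300.62 = 61.94 mm; y_c = 682073.39/12300.62 = 55.45 mm.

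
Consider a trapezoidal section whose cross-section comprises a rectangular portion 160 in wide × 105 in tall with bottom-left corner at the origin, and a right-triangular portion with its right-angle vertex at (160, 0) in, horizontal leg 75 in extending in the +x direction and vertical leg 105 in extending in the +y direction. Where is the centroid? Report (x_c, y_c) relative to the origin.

rectangular portion: A = 160 × 105 = 16800.00, centroid at (80.00, 52.50).
triangular portion: A = ½·75·105 = 3937.50, centroid at (185.00, 35.00).
ΣA = 20737.50 in²
ΣAx_c = (16800.00)(80.00) + (3937.50)(185.00) = 2072437.50 in³
ΣAy_c = (16800.00)(52.50) + (3937.50)(35.00) = 1019812.50 in³
x_c = 2072437.50 / 20737.50 = 99.94 in
y_c = 1019812.50 / 20737.50 = 49.18 in

x_c = 99.94 in, y_c = 49.18 in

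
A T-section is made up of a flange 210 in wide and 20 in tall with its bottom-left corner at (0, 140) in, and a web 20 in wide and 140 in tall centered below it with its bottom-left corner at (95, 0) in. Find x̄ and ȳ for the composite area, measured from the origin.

web: A = 20 × 140 = 2800.00, centroid at (105.00, 70.00).
flange: A = 210 × 20 = 4200.00, centroid at (105.00, 150.00).
ΣA = 7000.00 in², ΣAx̄ = 735000.00 in³, ΣAȳ = 826000.00 in³.
x̄ = 735000.00/7000.00 = 105.00 in; ȳ = 826000.00/7000.00 = 118.00 in.

x̄ = 105.00 in, ȳ = 118.00 in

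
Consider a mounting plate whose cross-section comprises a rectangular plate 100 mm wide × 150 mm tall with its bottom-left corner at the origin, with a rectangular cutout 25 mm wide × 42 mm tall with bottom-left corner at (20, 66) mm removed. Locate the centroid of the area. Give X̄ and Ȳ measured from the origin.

plate: A = 100 × 150 = 15000.00, centroid at (50.00, 75.00).
hole: A = −(25 × 42) = -1050.00, centroid at (32.50, 87.00).
ΣA = 13950.00 mm², ΣAX̄ = 715875.00 mm³, ΣAȲ = 1033650.00 mm³.
X̄ = 715875.00/13950.00 = 51.32 mm; Ȳ = 1033650.00/13950.00 = 74.10 mm.

X̄ = 51.32 mm, Ȳ = 74.10 mm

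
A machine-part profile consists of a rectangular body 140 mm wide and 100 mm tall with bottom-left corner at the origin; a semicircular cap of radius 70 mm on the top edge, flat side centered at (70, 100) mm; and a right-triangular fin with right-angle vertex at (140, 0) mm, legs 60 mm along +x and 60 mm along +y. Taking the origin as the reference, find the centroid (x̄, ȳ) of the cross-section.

x̄ = 76.89 mm, ȳ = 73.81 mm

rectangular body: A = 140 × 100 = 14000.00, centroid at (70.00, 50.00).
semicircular top: A = ½π·70² = 7696.90, centroid at (70.00, 129.71).
triangular fin: A = ½·60·60 = 1800.00, centroid at (160.00, 20.00).
ΣA = 23496.90 mm², ΣAx̄ = 1806783.14 mm³, ΣAȳ = 1734356.87 mm³.
x̄ = 1806783.14/23496.90 = 76.89 mm; ȳ = 1734356.87/23496.90 = 73.81 mm.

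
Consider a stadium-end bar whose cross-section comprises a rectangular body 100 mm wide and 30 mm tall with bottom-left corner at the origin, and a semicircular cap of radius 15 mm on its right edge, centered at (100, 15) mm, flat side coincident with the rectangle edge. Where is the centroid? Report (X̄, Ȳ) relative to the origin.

X̄ = 55.94 mm, Ȳ = 15.00 mm

Part | A | x̄ᵢ | ȳᵢ | A·x̄ᵢ | A·ȳᵢ
rectangular body | 3000.00 | 50.00 | 15.00 | 150000.00 | 45000.00
semicircular end | 353.43 | 106.37 | 15.00 | 37592.92 | 5301.44
Σ | 3353.43 |  |  | 187592.92 | 50301.44
X̄ = 187592.92 / 3353.43 = 55.94 mm
Ȳ = 50301.44 / 3353.43 = 15.00 mm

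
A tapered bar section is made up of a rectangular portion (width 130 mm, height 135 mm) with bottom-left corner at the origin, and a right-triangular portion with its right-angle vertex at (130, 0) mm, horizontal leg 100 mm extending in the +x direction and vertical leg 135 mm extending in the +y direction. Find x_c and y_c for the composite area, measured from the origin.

rectangular portion: A = 130 × 135 = 17550.00, centroid at (65.00, 67.50).
triangular portion: A = ½·100·135 = 6750.00, centroid at (163.33, 45.00).
ΣA = 24300.00 mm², ΣAx_c = 2243250.00 mm³, ΣAy_c = 1488375.00 mm³.
x_c = 2243250.00/24300.00 = 92.31 mm; y_c = 1488375.00/24300.00 = 61.25 mm.

x_c = 92.31 mm, y_c = 61.25 mm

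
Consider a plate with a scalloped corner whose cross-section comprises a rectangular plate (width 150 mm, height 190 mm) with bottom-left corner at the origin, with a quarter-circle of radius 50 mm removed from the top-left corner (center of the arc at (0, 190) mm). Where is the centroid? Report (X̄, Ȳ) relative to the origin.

Part | A | x̄ᵢ | ȳᵢ | A·x̄ᵢ | A·ȳᵢ
plate | 28500.00 | 75.00 | 95.00 | 2137500.00 | 2707500.00
removed quarter-circle | -1963.50 | 21.22 | 168.78 | -41666.67 | -331397.46
Σ | 26536.50 |  |  | 2095833.33 | 2376102.54
X̄ = 2095833.33 / 26536.50 = 78.98 mm
Ȳ = 2376102.54 / 26536.50 = 89.54 mm

X̄ = 78.98 mm, Ȳ = 89.54 mm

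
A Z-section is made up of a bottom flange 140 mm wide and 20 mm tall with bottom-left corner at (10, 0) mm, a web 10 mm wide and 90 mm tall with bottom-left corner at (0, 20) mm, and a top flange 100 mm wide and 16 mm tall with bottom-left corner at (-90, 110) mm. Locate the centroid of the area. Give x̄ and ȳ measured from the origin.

x̄ = 31.04 mm, ȳ = 51.94 mm

Part | A | x̄ᵢ | ȳᵢ | A·x̄ᵢ | A·ȳᵢ
bottom flange | 2800.00 | 80.00 | 10.00 | 224000.00 | 28000.00
web | 900.00 | 5.00 | 65.00 | 4500.00 | 58500.00
top flange | 1600.00 | -40.00 | 118.00 | -64000.00 | 188800.00
Σ | 5300.00 |  |  | 164500.00 | 275300.00
x̄ = 164500.00 / 5300.00 = 31.04 mm
ȳ = 275300.00 / 5300.00 = 51.94 mm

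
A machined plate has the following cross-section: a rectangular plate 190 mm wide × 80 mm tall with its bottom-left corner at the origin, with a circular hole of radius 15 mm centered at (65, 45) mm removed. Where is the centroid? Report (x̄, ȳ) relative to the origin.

plate: A = 190 × 80 = 15200.00, centroid at (95.00, 40.00).
hole: A = −π·15² = -706.86, centroid at (65.00, 45.00).
ΣA = 14493.14 mm², ΣAx̄ = 1398054.21 mm³, ΣAȳ = 576191.37 mm³.
x̄ = 1398054.21/14493.14 = 96.46 mm; ȳ = 576191.37/14493.14 = 39.76 mm.

x̄ = 96.46 mm, ȳ = 39.76 mm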